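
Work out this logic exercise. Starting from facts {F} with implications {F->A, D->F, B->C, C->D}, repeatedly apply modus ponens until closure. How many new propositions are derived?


Initial facts: {F}
Apply modus ponens to closure:
  F and F->A  =>  A
Final known: {A, F}
New propositions: {A}
Count = 1

1


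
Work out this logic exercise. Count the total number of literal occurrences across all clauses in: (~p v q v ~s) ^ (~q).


Counting literals in each clause:
Clause 1: 3 literal(s)
Clause 2: 1 literal(s)
Total = 4

4


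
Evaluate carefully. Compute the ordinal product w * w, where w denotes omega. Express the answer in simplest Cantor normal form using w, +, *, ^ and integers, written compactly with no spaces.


Compute w * w.
Ordinal * is associative and left-distributive over +, but NOT commutative; for finite n>1, n*w = w but w*n stays w*n.
w * w = w^2 by definition.
Result = w^2

w^2


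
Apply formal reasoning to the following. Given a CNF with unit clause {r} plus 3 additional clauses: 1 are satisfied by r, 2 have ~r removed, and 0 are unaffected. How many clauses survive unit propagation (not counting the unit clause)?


Satisfied (removed): 1
Shortened (remain): 2
Unchanged (remain): 0
Remaining = 2 + 0 = 2

2


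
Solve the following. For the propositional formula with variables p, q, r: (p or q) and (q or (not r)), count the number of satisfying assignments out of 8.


Evaluate all 8 assignments for p, q, r:
p=0, q=0, r=0: 0
p=0, q=0, r=1: 0
p=0, q=1, r=0: 1
p=0, q=1, r=1: 1
p=1, q=0, r=0: 1
p=1, q=0, r=1: 0
p=1, q=1, r=0: 1
p=1, q=1, r=1: 1
Satisfying count = 5

5


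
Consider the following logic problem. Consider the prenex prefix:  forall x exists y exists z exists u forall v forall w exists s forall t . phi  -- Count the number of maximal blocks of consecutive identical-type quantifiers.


Quantifier-type sequence: A E E E A A E A  (A=forall, E=exists)
Group into maximal same-type runs:
  Ax1 | Ex3 | Ax2 | Ex1 | Ax1
Number of blocks = 5

5


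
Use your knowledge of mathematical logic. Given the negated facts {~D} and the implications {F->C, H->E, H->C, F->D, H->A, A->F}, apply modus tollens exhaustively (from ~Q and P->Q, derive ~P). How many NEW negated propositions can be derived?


Initial negated facts: {~D}
Apply modus tollens to closure:
  ~D and F->D  =>  ~F
  ~F and A->F  =>  ~A
  ~A and H->A  =>  ~H
Final negated: {~A, ~D, ~F, ~H}
New negations: {~A, ~F, ~H}
Count = 3

3


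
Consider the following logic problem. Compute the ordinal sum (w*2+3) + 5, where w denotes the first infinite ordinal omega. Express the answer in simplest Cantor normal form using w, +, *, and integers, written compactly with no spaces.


Compute (w*2+3) + 5.
Ordinal + is associative but NOT commutative; for finite n>0, n + w = w but w + n stays w+n.
By associativity: (w*2+3) + 5 = w*2 + (3+5) = w*2+8.
Result = w*2+8

w*2+8


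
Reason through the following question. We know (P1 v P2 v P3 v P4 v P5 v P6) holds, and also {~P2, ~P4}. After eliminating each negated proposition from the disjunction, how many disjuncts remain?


Original disjuncts (6): P1, P2, P3, P4, P5, P6
Negated (eliminate): ~P2, ~P4
Remaining disjuncts: P1, P3, P5, P6
Count = 6 - 2 = 4

4


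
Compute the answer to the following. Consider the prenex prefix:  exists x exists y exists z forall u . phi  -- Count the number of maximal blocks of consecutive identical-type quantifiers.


Quantifier-type sequence: E E E A  (A=forall, E=exists)
Group into maximal same-type runs:
  Ex3 | Ax1
Number of blocks = 2

2


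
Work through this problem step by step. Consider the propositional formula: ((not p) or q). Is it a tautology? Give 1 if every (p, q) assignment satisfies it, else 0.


Check all 4 assignments:
p=0, q=0: 1
p=0, q=1: 1
p=1, q=0: 0
p=1, q=1: 1
Satisfying count = 3/4.
Tautology iff count = 4: no.

0


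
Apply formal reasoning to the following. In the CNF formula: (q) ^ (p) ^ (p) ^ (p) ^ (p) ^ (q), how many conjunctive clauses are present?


A CNF formula is a conjunction of clauses.
Clauses are separated by ^.
Counting the conjuncts: 6 clauses.

6


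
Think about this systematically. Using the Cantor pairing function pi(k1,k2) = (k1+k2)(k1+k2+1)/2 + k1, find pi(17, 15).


k1 + k2 = 32
(k1+k2)(k1+k2+1)/2 = 32 * 33 / 2 = 528
pi = 528 + 17 = 545

545


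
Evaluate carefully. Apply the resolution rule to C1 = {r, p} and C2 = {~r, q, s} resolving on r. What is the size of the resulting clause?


Remove r from C1 and ~r from C2.
C1 remainder: {p}
C2 remainder: {q, s}
Union (resolvent): {p, q, s}
Resolvent has 3 literal(s).

3


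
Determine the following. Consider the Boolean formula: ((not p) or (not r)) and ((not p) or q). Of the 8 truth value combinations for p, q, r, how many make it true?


Evaluate all 8 assignments for p, q, r:
p=0, q=0, r=0: 1
p=0, q=0, r=1: 1
p=0, q=1, r=0: 1
p=0, q=1, r=1: 1
p=1, q=0, r=0: 0
p=1, q=0, r=1: 0
p=1, q=1, r=0: 1
p=1, q=1, r=1: 0
Satisfying count = 5

5


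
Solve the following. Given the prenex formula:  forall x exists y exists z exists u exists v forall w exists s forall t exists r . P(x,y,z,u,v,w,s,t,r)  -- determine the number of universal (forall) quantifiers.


Quantifier prefix: forall x exists y exists z exists u exists v forall w exists s forall t exists r
Mark each quantifier type:
  U E E E E U E U E
Universal count = 3, Existential count = 6
Asked for universal (forall) quantifiers: 3

3


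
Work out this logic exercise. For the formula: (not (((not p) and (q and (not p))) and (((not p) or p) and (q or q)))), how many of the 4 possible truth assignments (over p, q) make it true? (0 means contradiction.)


Check all 4 assignments:
p=0, q=0: 1
p=0, q=1: 0
p=1, q=0: 1
p=1, q=1: 1
Count of True = 3

3


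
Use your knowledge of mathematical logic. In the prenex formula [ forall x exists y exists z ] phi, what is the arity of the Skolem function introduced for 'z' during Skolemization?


Quantifier prefix: forall x exists y exists z
'z' is existentially quantified at position 3.
Universal variables preceding it: x
Skolem function arity = 1

1


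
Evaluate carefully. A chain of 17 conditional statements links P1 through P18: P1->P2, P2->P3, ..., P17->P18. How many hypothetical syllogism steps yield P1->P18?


With 17 implications in a chain connecting 18 propositions:
P1->P2, P2->P3, ..., P17->P18
Steps needed = (number of implications) - 1 = 17 - 1 = 16

16


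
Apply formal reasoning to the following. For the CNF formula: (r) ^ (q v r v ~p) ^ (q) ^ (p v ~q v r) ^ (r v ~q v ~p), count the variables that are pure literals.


Check each variable for pure literal status:
p: mixed (not pure)
q: mixed (not pure)
r: pure positive
Pure literal count = 1

1


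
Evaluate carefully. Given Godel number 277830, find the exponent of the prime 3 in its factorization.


Factorize 277830 by dividing by 3 repeatedly.
Division steps: 3 divides 277830 exactly 4 time(s).
Exponent of 3 = 4

4


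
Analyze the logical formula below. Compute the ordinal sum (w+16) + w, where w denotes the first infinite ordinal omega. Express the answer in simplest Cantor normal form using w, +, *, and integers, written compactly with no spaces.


Compute (w+16) + w.
Ordinal + is associative but NOT commutative; for finite n>0, n + w = w but w + n stays w+n.
(w+16) + w = w + (16+w) = w + w = w*2 (the finite tail 16 is absorbed by the right w).
Result = w*2

w*2


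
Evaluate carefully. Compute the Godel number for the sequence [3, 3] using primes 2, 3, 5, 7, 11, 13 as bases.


Encode each element as an exponent of the corresponding prime:
  2^3 = 8
  3^3 = 27
Product = 8 * 27 = 216

216


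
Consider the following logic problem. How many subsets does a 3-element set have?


The power set of a set with n elements has 2^n elements.
|P(S)| = 2^3 = 8

8


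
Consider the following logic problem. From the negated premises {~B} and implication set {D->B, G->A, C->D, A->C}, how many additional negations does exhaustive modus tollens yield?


Initial negated facts: {~B}
Apply modus tollens to closure:
  ~B and D->B  =>  ~D
  ~D and C->D  =>  ~C
  ~C and A->C  =>  ~A
  ~A and G->A  =>  ~G
Final negated: {~A, ~B, ~C, ~D, ~G}
New negations: {~A, ~C, ~D, ~G}
Count = 4

4


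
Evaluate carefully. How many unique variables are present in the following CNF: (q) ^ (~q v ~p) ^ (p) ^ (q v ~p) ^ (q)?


Identify each variable that appears in the formula.
Variables found: p, q
Count = 2

2


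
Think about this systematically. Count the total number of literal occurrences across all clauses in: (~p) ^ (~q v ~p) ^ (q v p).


Counting literals in each clause:
Clause 1: 1 literal(s)
Clause 2: 2 literal(s)
Clause 3: 2 literal(s)
Total = 5

5


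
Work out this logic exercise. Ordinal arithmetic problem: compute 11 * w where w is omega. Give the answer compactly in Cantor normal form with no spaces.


Compute 11 * w.
Ordinal * is associative and left-distributive over +, but NOT commutative; for finite n>1, n*w = w but w*n stays w*n.
For finite n>0, n * w = sup{n*k : k<w} = w. So 11 * w = w.
Result = w

w


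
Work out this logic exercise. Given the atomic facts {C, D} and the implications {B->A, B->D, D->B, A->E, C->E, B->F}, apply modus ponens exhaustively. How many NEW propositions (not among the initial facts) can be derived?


Initial facts: {C, D}
Apply modus ponens to closure:
  D and D->B  =>  B
  C and C->E  =>  E
  B and B->F  =>  F
  B and B->A  =>  A
Final known: {A, B, C, D, E, F}
New propositions: {A, B, E, F}
Count = 4

4


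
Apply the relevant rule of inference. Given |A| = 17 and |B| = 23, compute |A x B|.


The Cartesian product A x B contains all ordered pairs (a, b).
|A x B| = |A| * |B| = 17 * 23 = 391

391


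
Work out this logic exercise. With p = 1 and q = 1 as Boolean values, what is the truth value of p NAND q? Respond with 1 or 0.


p = 1, q = 1
Operation: p NAND q
Evaluate: 1 NAND 1 = 0

0


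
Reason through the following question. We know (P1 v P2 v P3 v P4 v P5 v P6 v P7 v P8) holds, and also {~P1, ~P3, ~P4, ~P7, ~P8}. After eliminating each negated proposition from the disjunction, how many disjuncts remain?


Original disjuncts (8): P1, P2, P3, P4, P5, P6, P7, P8
Negated (eliminate): ~P1, ~P3, ~P4, ~P7, ~P8
Remaining disjuncts: P2, P5, P6
Count = 8 - 5 = 3

3


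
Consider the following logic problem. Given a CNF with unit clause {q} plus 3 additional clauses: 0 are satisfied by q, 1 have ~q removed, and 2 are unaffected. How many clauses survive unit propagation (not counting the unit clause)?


Satisfied (removed): 0
Shortened (remain): 1
Unchanged (remain): 2
Remaining = 1 + 2 = 3

3


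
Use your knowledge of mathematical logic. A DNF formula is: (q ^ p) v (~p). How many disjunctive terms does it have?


A DNF formula is a disjunction of terms (conjunctions).
Terms are separated by v.
Counting the disjuncts: 2 terms.

2


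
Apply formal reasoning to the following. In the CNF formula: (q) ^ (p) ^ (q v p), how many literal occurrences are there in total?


Counting literals in each clause:
Clause 1: 1 literal(s)
Clause 2: 1 literal(s)
Clause 3: 2 literal(s)
Total = 4

4


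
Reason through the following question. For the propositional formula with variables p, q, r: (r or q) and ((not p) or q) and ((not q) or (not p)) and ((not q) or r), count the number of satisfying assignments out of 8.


Evaluate all 8 assignments for p, q, r:
p=0, q=0, r=0: 0
p=0, q=0, r=1: 1
p=0, q=1, r=0: 0
p=0, q=1, r=1: 1
p=1, q=0, r=0: 0
p=1, q=0, r=1: 0
p=1, q=1, r=0: 0
p=1, q=1, r=1: 0
Satisfying count = 2

2


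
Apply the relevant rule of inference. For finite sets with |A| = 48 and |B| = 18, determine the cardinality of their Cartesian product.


The Cartesian product A x B contains all ordered pairs (a, b).
|A x B| = |A| * |B| = 48 * 18 = 864

864


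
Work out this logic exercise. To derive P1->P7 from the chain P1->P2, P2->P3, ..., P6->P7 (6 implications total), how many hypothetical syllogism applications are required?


With 6 implications in a chain connecting 7 propositions:
P1->P2, P2->P3, ..., P6->P7
Steps needed = (number of implications) - 1 = 6 - 1 = 5

5


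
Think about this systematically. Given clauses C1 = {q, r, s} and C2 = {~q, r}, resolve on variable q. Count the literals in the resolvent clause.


Remove q from C1 and ~q from C2.
C1 remainder: {r, s}
C2 remainder: {r}
Union (resolvent): {r, s}
Resolvent has 2 literal(s).

2


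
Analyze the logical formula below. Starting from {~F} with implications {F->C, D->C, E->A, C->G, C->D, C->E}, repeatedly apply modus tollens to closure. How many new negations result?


Initial negated facts: {~F}
Apply modus tollens to closure:
  (no implication fires)
Final negated: {~F}
New negations: {(none)}
Count = 0

0


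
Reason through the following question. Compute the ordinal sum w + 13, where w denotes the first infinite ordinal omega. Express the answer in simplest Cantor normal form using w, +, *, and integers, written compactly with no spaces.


Compute w + 13.
Ordinal + is associative but NOT commutative; for finite n>0, n + w = w but w + n stays w+n.
w + 13 is already in normal form (a successor ordinal beyond w).
Result = w+13

w+13


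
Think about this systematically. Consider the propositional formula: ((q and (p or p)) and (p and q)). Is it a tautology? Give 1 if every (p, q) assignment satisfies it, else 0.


Check all 4 assignments:
p=0, q=0: 0
p=0, q=1: 0
p=1, q=0: 0
p=1, q=1: 1
Satisfying count = 1/4.
Tautology iff count = 4: no.

0


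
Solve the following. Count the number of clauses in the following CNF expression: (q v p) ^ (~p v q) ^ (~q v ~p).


A CNF formula is a conjunction of clauses.
Clauses are separated by ^.
Counting the conjuncts: 3 clauses.

3


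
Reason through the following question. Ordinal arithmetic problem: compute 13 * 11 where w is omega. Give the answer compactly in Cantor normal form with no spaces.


Compute 13 * 11.
Ordinal * is associative and left-distributive over +, but NOT commutative; for finite n>1, n*w = w but w*n stays w*n.
Both finite; ordinal * agrees with natural *: 13 * 11 = 143.
Result = 143

143


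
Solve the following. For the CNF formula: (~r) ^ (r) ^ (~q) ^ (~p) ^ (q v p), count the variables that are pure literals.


Check each variable for pure literal status:
p: mixed (not pure)
q: mixed (not pure)
r: mixed (not pure)
Pure literal count = 0

0


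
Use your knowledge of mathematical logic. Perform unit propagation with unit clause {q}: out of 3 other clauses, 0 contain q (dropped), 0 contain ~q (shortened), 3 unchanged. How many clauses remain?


Satisfied (removed): 0
Shortened (remain): 0
Unchanged (remain): 3
Remaining = 0 + 3 = 3

3


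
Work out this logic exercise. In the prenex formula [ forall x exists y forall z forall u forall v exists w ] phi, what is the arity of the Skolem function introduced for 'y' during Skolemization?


Quantifier prefix: forall x exists y forall z forall u forall v exists w
'y' is existentially quantified at position 2.
Universal variables preceding it: x
Skolem function arity = 1

1


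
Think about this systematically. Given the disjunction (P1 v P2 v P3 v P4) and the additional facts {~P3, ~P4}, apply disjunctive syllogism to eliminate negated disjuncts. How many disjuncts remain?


Original disjuncts (4): P1, P2, P3, P4
Negated (eliminate): ~P3, ~P4
Remaining disjuncts: P1, P2
Count = 4 - 2 = 2

2


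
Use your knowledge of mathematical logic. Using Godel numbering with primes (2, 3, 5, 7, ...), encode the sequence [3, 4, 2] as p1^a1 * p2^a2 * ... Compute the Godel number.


Encode each element as an exponent of the corresponding prime:
  2^3 = 8
  3^4 = 81
  5^2 = 25
Product = 8 * 81 * 25 = 16200

16200


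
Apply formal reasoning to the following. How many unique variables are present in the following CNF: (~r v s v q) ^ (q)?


Identify each variable that appears in the formula.
Variables found: q, r, s
Count = 3

3


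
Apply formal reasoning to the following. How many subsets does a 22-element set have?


The power set of a set with n elements has 2^n elements.
|P(S)| = 2^22 = 4194304

4194304


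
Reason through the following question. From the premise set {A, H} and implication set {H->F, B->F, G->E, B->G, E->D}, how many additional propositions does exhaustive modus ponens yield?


Initial facts: {A, H}
Apply modus ponens to closure:
  H and H->F  =>  F
Final known: {A, F, H}
New propositions: {F}
Count = 1

1


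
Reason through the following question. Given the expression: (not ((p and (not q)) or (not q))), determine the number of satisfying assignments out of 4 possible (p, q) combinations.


Check all 4 assignments:
p=0, q=0: 0
p=0, q=1: 1
p=1, q=0: 0
p=1, q=1: 1
Count of True = 2

2


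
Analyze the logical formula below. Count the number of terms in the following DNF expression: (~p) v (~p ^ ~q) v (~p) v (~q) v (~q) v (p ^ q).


A DNF formula is a disjunction of terms (conjunctions).
Terms are separated by v.
Counting the disjuncts: 6 terms.

6


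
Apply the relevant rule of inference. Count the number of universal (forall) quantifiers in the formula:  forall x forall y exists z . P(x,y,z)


Quantifier prefix: forall x forall y exists z
Mark each quantifier type:
  U U E
Universal count = 2, Existential count = 1
Asked for universal (forall) quantifiers: 2

2


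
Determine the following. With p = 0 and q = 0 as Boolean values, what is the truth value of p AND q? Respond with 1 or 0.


p = 0, q = 0
Operation: p AND q
Evaluate: 0 AND 0 = 0

0


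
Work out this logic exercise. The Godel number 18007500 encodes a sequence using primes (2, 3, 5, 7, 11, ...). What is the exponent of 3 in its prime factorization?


Factorize 18007500 by dividing by 3 repeatedly.
Division steps: 3 divides 18007500 exactly 1 time(s).
Exponent of 3 = 1

1


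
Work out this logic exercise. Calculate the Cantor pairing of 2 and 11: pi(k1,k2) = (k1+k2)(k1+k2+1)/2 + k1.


k1 + k2 = 13
(k1+k2)(k1+k2+1)/2 = 13 * 14 / 2 = 91
pi = 91 + 2 = 93

93


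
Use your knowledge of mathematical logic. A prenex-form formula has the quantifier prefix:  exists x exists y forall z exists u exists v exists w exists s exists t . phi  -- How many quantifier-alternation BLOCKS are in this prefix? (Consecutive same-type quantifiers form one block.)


Quantifier-type sequence: E E A E E E E E  (A=forall, E=exists)
Group into maximal same-type runs:
  Ex2 | Ax1 | Ex5
Number of blocks = 3

3


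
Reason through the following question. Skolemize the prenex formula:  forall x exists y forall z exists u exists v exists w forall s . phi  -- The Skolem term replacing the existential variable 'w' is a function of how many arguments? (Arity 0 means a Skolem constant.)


Quantifier prefix: forall x exists y forall z exists u exists v exists w forall s
'w' is existentially quantified at position 6.
Universal variables preceding it: x, z
Skolem function arity = 2

2


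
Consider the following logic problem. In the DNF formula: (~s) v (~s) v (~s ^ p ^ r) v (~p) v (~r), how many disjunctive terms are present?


A DNF formula is a disjunction of terms (conjunctions).
Terms are separated by v.
Counting the disjuncts: 5 terms.

5


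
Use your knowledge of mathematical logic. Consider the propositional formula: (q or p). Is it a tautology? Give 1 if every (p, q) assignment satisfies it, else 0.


Check all 4 assignments:
p=0, q=0: 0
p=0, q=1: 1
p=1, q=0: 1
p=1, q=1: 1
Satisfying count = 3/4.
Tautology iff count = 4: no.

0


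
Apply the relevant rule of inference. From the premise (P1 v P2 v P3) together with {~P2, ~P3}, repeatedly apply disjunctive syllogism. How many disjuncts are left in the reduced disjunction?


Original disjuncts (3): P1, P2, P3
Negated (eliminate): ~P2, ~P3
Remaining disjuncts: P1
Count = 3 - 2 = 1

1


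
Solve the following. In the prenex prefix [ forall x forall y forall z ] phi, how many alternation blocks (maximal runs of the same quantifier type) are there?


Quantifier-type sequence: A A A  (A=forall, E=exists)
Group into maximal same-type runs:
  Ax3
Number of blocks = 1

1


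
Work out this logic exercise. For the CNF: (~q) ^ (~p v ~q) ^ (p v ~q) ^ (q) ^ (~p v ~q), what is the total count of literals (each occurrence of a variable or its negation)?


Counting literals in each clause:
Clause 1: 1 literal(s)
Clause 2: 2 literal(s)
Clause 3: 2 literal(s)
Clause 4: 1 literal(s)
Clause 5: 2 literal(s)
Total = 8

8


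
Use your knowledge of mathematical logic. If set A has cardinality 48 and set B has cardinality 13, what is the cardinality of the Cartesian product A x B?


The Cartesian product A x B contains all ordered pairs (a, b).
|A x B| = |A| * |B| = 48 * 13 = 624

624


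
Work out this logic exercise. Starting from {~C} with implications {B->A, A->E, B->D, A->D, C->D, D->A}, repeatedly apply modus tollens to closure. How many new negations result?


Initial negated facts: {~C}
Apply modus tollens to closure:
  (no implication fires)
Final negated: {~C}
New negations: {(none)}
Count = 0

0


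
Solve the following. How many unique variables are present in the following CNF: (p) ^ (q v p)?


Identify each variable that appears in the formula.
Variables found: p, q
Count = 2

2


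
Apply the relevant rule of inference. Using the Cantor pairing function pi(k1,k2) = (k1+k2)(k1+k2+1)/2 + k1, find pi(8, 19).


k1 + k2 = 27
(k1+k2)(k1+k2+1)/2 = 27 * 28 / 2 = 378
pi = 378 + 8 = 386

386


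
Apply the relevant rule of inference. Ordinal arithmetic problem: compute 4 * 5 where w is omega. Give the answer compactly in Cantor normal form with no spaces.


Compute 4 * 5.
Ordinal * is associative and left-distributive over +, but NOT commutative; for finite n>1, n*w = w but w*n stays w*n.
Both finite; ordinal * agrees with natural *: 4 * 5 = 20.
Result = 20

20


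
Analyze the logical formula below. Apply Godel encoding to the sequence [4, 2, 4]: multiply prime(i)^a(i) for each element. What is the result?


Encode each element as an exponent of the corresponding prime:
  2^4 = 16
  3^2 = 9
  5^4 = 625
Product = 16 * 9 * 625 = 90000

90000


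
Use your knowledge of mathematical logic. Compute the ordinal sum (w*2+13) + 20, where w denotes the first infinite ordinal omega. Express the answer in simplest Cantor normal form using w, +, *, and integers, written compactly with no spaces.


Compute (w*2+13) + 20.
Ordinal + is associative but NOT commutative; for finite n>0, n + w = w but w + n stays w+n.
By associativity: (w*2+13) + 20 = w*2 + (13+20) = w*2+33.
Result = w*2+33

w*2+33


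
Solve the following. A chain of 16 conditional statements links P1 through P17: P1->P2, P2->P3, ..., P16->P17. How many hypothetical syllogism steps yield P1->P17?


With 16 implications in a chain connecting 17 propositions:
P1->P2, P2->P3, ..., P16->P17
Steps needed = (number of implications) - 1 = 16 - 1 = 15

15


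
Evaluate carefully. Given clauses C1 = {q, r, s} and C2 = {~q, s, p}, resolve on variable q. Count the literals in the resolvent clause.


Remove q from C1 and ~q from C2.
C1 remainder: {r, s}
C2 remainder: {s, p}
Union (resolvent): {p, r, s}
Resolvent has 3 literal(s).

3


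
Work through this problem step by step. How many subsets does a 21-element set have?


The power set of a set with n elements has 2^n elements.
|P(S)| = 2^21 = 2097152

2097152


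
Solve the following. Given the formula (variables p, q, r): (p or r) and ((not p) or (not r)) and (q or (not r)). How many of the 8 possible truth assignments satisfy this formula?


Evaluate all 8 assignments for p, q, r:
p=0, q=0, r=0: 0
p=0, q=0, r=1: 0
p=0, q=1, r=0: 0
p=0, q=1, r=1: 1
p=1, q=0, r=0: 1
p=1, q=0, r=1: 0
p=1, q=1, r=0: 1
p=1, q=1, r=1: 0
Satisfying count = 3

3


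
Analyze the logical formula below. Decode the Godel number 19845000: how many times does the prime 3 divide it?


Factorize 19845000 by dividing by 3 repeatedly.
Division steps: 3 divides 19845000 exactly 4 time(s).
Exponent of 3 = 4

4


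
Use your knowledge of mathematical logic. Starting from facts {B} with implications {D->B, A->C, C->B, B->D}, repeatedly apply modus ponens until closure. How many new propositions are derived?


Initial facts: {B}
Apply modus ponens to closure:
  B and B->D  =>  D
Final known: {B, D}
New propositions: {D}
Count = 1

1


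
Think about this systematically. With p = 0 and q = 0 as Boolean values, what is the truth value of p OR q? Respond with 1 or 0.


p = 0, q = 0
Operation: p OR q
Evaluate: 0 OR 0 = 0

0


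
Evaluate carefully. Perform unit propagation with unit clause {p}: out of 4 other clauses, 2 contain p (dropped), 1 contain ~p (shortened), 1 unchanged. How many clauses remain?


Satisfied (removed): 2
Shortened (remain): 1
Unchanged (remain): 1
Remaining = 1 + 1 = 2

2


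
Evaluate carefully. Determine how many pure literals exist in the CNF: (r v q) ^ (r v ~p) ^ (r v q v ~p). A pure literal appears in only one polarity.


Check each variable for pure literal status:
p: pure negative
q: pure positive
r: pure positive
Pure literal count = 3

3


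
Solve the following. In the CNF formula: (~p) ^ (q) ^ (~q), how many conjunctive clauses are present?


A CNF formula is a conjunction of clauses.
Clauses are separated by ^.
Counting the conjuncts: 3 clauses.

3


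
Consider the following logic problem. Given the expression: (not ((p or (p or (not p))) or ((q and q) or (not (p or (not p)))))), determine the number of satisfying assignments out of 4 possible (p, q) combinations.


Check all 4 assignments:
p=0, q=0: 0
p=0, q=1: 0
p=1, q=0: 0
p=1, q=1: 0
Count of True = 0

0


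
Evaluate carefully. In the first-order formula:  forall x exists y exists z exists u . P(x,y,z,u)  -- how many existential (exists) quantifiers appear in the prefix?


Quantifier prefix: forall x exists y exists z exists u
Mark each quantifier type:
  U E E E
Universal count = 1, Existential count = 3
Asked for existential (exists) quantifiers: 3

3


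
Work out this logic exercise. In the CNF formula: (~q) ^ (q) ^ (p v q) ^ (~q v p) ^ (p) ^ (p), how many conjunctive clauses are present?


A CNF formula is a conjunction of clauses.
Clauses are separated by ^.
Counting the conjuncts: 6 clauses.

6


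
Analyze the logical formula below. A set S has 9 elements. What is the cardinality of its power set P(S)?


The power set of a set with n elements has 2^n elements.
|P(S)| = 2^9 = 512

512


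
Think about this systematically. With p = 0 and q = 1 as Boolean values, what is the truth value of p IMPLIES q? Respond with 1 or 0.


p = 0, q = 1
Operation: p IMPLIES q
Evaluate: 0 IMPLIES 1 = 1

1


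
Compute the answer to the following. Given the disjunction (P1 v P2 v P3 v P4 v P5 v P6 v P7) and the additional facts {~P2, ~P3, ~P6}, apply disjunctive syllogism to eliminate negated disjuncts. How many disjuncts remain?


Original disjuncts (7): P1, P2, P3, P4, P5, P6, P7
Negated (eliminate): ~P2, ~P3, ~P6
Remaining disjuncts: P1, P4, P5, P7
Count = 7 - 3 = 4

4


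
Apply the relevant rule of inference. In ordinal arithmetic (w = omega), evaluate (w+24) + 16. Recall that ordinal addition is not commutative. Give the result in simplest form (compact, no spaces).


Compute (w+24) + 16.
Ordinal + is associative but NOT commutative; for finite n>0, n + w = w but w + n stays w+n.
By associativity: (w+24) + 16 = w + (24+16) = w+40.
Result = w+40

w+40


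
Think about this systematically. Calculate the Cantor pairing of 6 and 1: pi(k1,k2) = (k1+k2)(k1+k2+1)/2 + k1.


k1 + k2 = 7
(k1+k2)(k1+k2+1)/2 = 7 * 8 / 2 = 28
pi = 28 + 6 = 34

34


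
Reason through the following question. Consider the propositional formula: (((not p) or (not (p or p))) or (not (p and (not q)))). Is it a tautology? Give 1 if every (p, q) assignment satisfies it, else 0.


Check all 4 assignments:
p=0, q=0: 1
p=0, q=1: 1
p=1, q=0: 0
p=1, q=1: 1
Satisfying count = 3/4.
Tautology iff count = 4: no.

0


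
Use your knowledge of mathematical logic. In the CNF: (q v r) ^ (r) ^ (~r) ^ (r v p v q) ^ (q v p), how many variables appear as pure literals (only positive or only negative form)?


Check each variable for pure literal status:
p: pure positive
q: pure positive
r: mixed (not pure)
Pure literal count = 2

2


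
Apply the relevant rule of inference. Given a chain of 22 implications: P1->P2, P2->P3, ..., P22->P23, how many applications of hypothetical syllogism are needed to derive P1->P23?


With 22 implications in a chain connecting 23 propositions:
P1->P2, P2->P3, ..., P22->P23
Steps needed = (number of implications) - 1 = 22 - 1 = 21

21


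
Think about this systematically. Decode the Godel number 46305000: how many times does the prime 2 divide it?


Factorize 46305000 by dividing by 2 repeatedly.
Division steps: 2 divides 46305000 exactly 3 time(s).
Exponent of 2 = 3

3


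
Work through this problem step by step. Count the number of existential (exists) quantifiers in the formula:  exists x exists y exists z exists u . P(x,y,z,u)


Quantifier prefix: exists x exists y exists z exists u
Mark each quantifier type:
  E E E E
Universal count = 0, Existential count = 4
Asked for existential (exists) quantifiers: 4

4


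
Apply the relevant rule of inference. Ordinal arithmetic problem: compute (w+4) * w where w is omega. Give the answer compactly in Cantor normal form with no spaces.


Compute (w+4) * w.
Ordinal * is associative and left-distributive over +, but NOT commutative; for finite n>1, n*w = w but w*n stays w*n.
(w+4) * w = sup{(w+4)*k : k<w} = sup{w*k+4} = w^2 (the +4 tail is absorbed in the limit).
Result = w^2

w^2


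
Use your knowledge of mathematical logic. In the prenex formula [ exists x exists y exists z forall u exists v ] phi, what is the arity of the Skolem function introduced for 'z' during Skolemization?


Quantifier prefix: exists x exists y exists z forall u exists v
'z' is existentially quantified at position 3.
No universal quantifiers precede it.
Skolem function arity = 0 (a Skolem constant)

0


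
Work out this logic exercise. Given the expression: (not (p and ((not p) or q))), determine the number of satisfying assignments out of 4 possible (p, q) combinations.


Check all 4 assignments:
p=0, q=0: 1
p=0, q=1: 1
p=1, q=0: 1
p=1, q=1: 0
Count of True = 3

3


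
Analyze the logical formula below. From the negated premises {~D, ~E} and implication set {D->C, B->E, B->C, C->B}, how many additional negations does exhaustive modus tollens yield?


Initial negated facts: {~D, ~E}
Apply modus tollens to closure:
  ~E and B->E  =>  ~B
  ~B and C->B  =>  ~C
Final negated: {~B, ~C, ~D, ~E}
New negations: {~B, ~C}
Count = 2

2


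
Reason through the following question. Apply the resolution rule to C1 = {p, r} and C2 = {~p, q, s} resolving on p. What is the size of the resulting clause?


Remove p from C1 and ~p from C2.
C1 remainder: {r}
C2 remainder: {q, s}
Union (resolvent): {q, r, s}
Resolvent has 3 literal(s).

3


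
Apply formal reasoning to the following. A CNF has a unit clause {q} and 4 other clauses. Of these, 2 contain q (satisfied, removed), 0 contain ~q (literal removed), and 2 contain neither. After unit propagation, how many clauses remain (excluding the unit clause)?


Satisfied (removed): 2
Shortened (remain): 0
Unchanged (remain): 2
Remaining = 0 + 2 = 2

2


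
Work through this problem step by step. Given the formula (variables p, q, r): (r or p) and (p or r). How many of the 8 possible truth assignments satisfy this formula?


Evaluate all 8 assignments for p, q, r:
p=0, q=0, r=0: 0
p=0, q=0, r=1: 1
p=0, q=1, r=0: 0
p=0, q=1, r=1: 1
p=1, q=0, r=0: 1
p=1, q=0, r=1: 1
p=1, q=1, r=0: 1
p=1, q=1, r=1: 1
Satisfying count = 6

6


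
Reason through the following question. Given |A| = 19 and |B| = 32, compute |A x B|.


The Cartesian product A x B contains all ordered pairs (a, b).
|A x B| = |A| * |B| = 19 * 32 = 608

608


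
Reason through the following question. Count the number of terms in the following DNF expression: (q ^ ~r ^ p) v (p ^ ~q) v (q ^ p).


A DNF formula is a disjunction of terms (conjunctions).
Terms are separated by v.
Counting the disjuncts: 3 terms.

3


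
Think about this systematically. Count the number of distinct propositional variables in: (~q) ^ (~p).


Identify each variable that appears in the formula.
Variables found: p, q
Count = 2

2


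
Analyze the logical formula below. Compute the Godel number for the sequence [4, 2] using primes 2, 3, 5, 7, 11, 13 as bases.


Encode each element as an exponent of the corresponding prime:
  2^4 = 16
  3^2 = 9
Product = 16 * 9 = 144

144


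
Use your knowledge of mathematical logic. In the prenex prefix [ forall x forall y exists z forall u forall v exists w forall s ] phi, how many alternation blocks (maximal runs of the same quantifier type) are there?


Quantifier-type sequence: A A E A A E A  (A=forall, E=exists)
Group into maximal same-type runs:
  Ax2 | Ex1 | Ax2 | Ex1 | Ax1
Number of blocks = 5

5


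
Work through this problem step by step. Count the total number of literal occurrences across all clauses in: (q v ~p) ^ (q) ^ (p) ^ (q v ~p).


Counting literals in each clause:
Clause 1: 2 literal(s)
Clause 2: 1 literal(s)
Clause 3: 1 literal(s)
Clause 4: 2 literal(s)
Total = 6

6


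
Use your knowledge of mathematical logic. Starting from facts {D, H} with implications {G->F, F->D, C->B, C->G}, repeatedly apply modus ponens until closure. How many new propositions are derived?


Initial facts: {D, H}
Apply modus ponens to closure:
  (no implication fires)
Final known: {D, H}
New propositions: {(none)}
Count = 0

0


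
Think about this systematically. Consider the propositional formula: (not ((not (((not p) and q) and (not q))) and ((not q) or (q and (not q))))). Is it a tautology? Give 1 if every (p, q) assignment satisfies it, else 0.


Check all 4 assignments:
p=0, q=0: 0
p=0, q=1: 1
p=1, q=0: 0
p=1, q=1: 1
Satisfying count = 2/4.
Tautology iff count = 4: no.

0


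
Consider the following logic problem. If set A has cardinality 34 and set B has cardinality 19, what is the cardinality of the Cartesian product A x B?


The Cartesian product A x B contains all ordered pairs (a, b).
|A x B| = |A| * |B| = 34 * 19 = 646

646


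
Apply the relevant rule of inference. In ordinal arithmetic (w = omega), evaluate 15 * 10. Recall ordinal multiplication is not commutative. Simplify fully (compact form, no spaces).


Compute 15 * 10.
Ordinal * is associative and left-distributive over +, but NOT commutative; for finite n>1, n*w = w but w*n stays w*n.
Both finite; ordinal * agrees with natural *: 15 * 10 = 150.
Result = 150

150


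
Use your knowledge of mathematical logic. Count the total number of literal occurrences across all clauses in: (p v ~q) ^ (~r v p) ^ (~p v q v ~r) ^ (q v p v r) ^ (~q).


Counting literals in each clause:
Clause 1: 2 literal(s)
Clause 2: 2 literal(s)
Clause 3: 3 literal(s)
Clause 4: 3 literal(s)
Clause 5: 1 literal(s)
Total = 11

11


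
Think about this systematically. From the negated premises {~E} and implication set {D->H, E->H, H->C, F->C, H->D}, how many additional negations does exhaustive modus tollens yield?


Initial negated facts: {~E}
Apply modus tollens to closure:
  (no implication fires)
Final negated: {~E}
New negations: {(none)}
Count = 0

0


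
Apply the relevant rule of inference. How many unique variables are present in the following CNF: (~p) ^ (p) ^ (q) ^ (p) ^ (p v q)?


Identify each variable that appears in the formula.
Variables found: p, q
Count = 2

2


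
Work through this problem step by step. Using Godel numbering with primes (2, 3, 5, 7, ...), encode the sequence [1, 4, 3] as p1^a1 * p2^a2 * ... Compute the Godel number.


Encode each element as an exponent of the corresponding prime:
  2^1 = 2
  3^4 = 81
  5^3 = 125
Product = 2 * 81 * 125 = 20250

20250


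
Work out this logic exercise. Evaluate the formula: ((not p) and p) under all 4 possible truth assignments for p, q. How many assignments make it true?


Check all 4 assignments:
p=0, q=0: 0
p=0, q=1: 0
p=1, q=0: 0
p=1, q=1: 0
Count of True = 0

0


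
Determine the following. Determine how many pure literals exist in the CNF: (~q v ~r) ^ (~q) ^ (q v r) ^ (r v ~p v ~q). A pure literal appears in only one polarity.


Check each variable for pure literal status:
p: pure negative
q: mixed (not pure)
r: mixed (not pure)
Pure literal count = 1

1


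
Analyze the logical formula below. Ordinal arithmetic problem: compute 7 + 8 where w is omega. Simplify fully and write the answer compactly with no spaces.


Compute 7 + 8.
Ordinal + is associative but NOT commutative; for finite n>0, n + w = w but w + n stays w+n.
Both operands finite; ordinal + agrees with natural +: 7 + 8 = 15.
Result = 15

15


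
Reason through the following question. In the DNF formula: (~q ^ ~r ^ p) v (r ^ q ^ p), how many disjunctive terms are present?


A DNF formula is a disjunction of terms (conjunctions).
Terms are separated by v.
Counting the disjuncts: 2 terms.

2


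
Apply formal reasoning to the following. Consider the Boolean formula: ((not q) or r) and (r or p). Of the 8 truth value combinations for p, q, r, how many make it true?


Evaluate all 8 assignments for p, q, r:
p=0, q=0, r=0: 0
p=0, q=0, r=1: 1
p=0, q=1, r=0: 0
p=0, q=1, r=1: 1
p=1, q=0, r=0: 1
p=1, q=0, r=1: 1
p=1, q=1, r=0: 0
p=1, q=1, r=1: 1
Satisfying count = 5

5


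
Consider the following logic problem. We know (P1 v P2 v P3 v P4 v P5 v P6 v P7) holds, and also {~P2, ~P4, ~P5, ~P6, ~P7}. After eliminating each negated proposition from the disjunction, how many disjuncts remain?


Original disjuncts (7): P1, P2, P3, P4, P5, P6, P7
Negated (eliminate): ~P2, ~P4, ~P5, ~P6, ~P7
Remaining disjuncts: P1, P3
Count = 7 - 5 = 2

2


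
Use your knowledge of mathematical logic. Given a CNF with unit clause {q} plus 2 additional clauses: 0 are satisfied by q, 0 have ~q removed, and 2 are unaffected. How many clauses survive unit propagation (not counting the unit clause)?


Satisfied (removed): 0
Shortened (remain): 0
Unchanged (remain): 2
Remaining = 0 + 2 = 2

2


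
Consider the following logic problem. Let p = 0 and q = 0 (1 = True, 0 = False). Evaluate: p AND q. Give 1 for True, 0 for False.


p = 0, q = 0
Operation: p AND q
Evaluate: 0 AND 0 = 0

0


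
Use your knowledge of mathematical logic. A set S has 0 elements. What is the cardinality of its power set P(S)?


The power set of a set with n elements has 2^n elements.
|P(S)| = 2^0 = 1

1


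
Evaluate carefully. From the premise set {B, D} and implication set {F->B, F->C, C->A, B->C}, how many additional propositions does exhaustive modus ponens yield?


Initial facts: {B, D}
Apply modus ponens to closure:
  B and B->C  =>  C
  C and C->A  =>  A
Final known: {A, B, C, D}
New propositions: {A, C}
Count = 2

2


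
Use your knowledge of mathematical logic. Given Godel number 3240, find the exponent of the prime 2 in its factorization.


Factorize 3240 by dividing by 2 repeatedly.
Division steps: 2 divides 3240 exactly 3 time(s).
Exponent of 2 = 3

3


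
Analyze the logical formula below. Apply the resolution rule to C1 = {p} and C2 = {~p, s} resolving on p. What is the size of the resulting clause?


Remove p from C1 and ~p from C2.
C1 remainder: {}
C2 remainder: {s}
Union (resolvent): {s}
Resolvent has 1 literal(s).

1


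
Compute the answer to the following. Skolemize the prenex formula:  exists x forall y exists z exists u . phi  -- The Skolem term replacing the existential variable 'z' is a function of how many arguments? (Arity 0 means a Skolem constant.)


Quantifier prefix: exists x forall y exists z exists u
'z' is existentially quantified at position 3.
Universal variables preceding it: y
Skolem function arity = 1

1
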